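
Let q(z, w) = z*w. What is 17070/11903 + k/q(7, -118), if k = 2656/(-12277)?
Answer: 86567552254/60352983103 ≈ 1.4344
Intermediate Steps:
k = -2656/12277 (k = 2656*(-1/12277) = -2656/12277 ≈ -0.21634)
q(z, w) = w*z
17070/11903 + k/q(7, -118) = 17070/11903 - 2656/(12277*((-118*7))) = 17070*(1/11903) - 2656/12277/(-826) = 17070/11903 - 2656/12277*(-1/826) = 17070/11903 + 1328/5070401 = 86567552254/60352983103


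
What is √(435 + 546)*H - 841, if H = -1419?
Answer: -841 - 4257*√109 ≈ -45285.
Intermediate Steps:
√(435 + 546)*H - 841 = √(435 + 546)*(-1419) - 841 = √981*(-1419) - 841 = (3*√109)*(-1419) - 841 = -4257*√109 - 841 = -841 - 4257*√109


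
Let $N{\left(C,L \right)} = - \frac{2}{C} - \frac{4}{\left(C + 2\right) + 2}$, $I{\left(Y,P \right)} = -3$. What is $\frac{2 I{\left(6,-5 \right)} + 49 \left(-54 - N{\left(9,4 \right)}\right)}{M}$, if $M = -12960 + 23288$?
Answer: $- \frac{153623}{604188} \approx -0.25426$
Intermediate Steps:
$M = 10328$
$N{\left(C,L \right)} = - \frac{4}{4 + C} - \frac{2}{C}$ ($N{\left(C,L \right)} = - \frac{2}{C} - \frac{4}{\left(2 + C\right) + 2} = - \frac{2}{C} - \frac{4}{4 + C} = - \frac{4}{4 + C} - \frac{2}{C}$)
$\frac{2 I{\left(6,-5 \right)} + 49 \left(-54 - N{\left(9,4 \right)}\right)}{M} = \frac{2 \left(-3\right) + 49 \left(-54 - \frac{2 \left(-4 - 27\right)}{9 \left(4 + 9\right)}\right)}{10328} = \left(-6 + 49 \left(-54 - 2 \cdot \frac{1}{9} \cdot \frac{1}{13} \left(-4 - 27\right)\right)\right) \frac{1}{10328} = \left(-6 + 49 \left(-54 - 2 \cdot \frac{1}{9} \cdot \frac{1}{13} \left(-31\right)\right)\right) \frac{1}{10328} = \left(-6 + 49 \left(-54 - - \frac{62}{117}\right)\right) \frac{1}{10328} = \left(-6 + 49 \left(-54 + \frac{62}{117}\right)\right) \frac{1}{10328} = \left(-6 + 49 \left(- \frac{6256}{117}\right)\right) \frac{1}{10328} = \left(-6 - \frac{306544}{117}\right) \frac{1}{10328} = \left(- \frac{307246}{117}\right) \frac{1}{10328} = - \frac{153623}{604188}$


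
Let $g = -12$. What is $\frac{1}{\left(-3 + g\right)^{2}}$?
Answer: $\frac{1}{225} \approx 0.0044444$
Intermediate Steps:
$\frac{1}{\left(-3 + g\right)^{2}} = \frac{1}{\left(-3 - 12\right)^{2}} = \frac{1}{\left(-15\right)^{2}} = \frac{1}{225}$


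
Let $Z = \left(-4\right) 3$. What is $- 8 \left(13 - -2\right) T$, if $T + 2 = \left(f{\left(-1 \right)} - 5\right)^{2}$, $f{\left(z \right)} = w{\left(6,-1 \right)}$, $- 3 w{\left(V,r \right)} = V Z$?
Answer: $-43080$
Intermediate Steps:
$Z = -12$
$w{\left(V,r \right)} = 4 V$ ($w{\left(V,r \right)} = - \frac{V \left(-12\right)}{3} = - \frac{\left(-12\right) V}{3} = 4 V$)
$f{\left(z \right)} = 24$ ($f{\left(z \right)} = 4 \cdot 6 = 24$)
$T = 359$ ($T = -2 + \left(24 - 5\right)^{2} = -2 + 19^{2} = -2 + 361 = 359$)
$- 8 \left(13 - -2\right) T = - 8 \left(13 - -2\right) 359 = - 8 \left(13 + 2\right) 359 = \left(-8\right) 15 \cdot 359 = \left(-120\right) 359 = -43080$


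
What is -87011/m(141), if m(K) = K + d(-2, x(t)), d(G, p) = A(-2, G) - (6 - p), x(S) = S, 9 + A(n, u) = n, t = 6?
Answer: -87011/130 ≈ -669.32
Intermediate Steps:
A(n, u) = -9 + n
d(G, p) = -17 + p (d(G, p) = (-9 - 2) - (6 - p) = -11 + (-6 + p) = -17 + p)
m(K) = -11 + K (m(K) = K + (-17 + 6) = K - 11 = -11 + K)
-87011/m(141) = -87011/(-11 + 141) = -87011/130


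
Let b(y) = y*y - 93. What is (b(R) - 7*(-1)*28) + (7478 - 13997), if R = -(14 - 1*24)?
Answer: -6316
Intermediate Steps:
R = 10 (R = -(14 - 24) = -1*(-10) = 10)
b(y) = -93 + y² (b(y) = y² - 93 = -93 + y²)
(b(R) - 7*(-1)*28) + (7478 - 13997) = ((-93 + 10²) - 7*(-1)*28) + (7478 - 13997) = ((-93 + 100) + 7*28) - 6519 = (7 + 196) - 6519 = 203 - 6519 = -6316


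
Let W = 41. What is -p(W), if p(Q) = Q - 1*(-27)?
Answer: -68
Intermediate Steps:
p(Q) = 27 + Q (p(Q) = Q + 27 = 27 + Q)
-p(W) = -(27 + 41) = -1*68 = -68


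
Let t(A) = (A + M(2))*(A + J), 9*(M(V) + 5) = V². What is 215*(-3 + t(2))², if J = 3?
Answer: 4335260/81 ≈ 53522.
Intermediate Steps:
M(V) = -5 + V²/9
t(A) = (3 + A)*(-41/9 + A) (t(A) = (A + (-5 + (⅑)*2²))*(A + 3) = (A + (-5 + (⅑)*4))*(3 + A) = (A + (-5 + 4/9))*(3 + A) = (A - 41/9)*(3 + A) = (-41/9 + A)*(3 + A) = (3 + A)*(-41/9 + A))
215*(-3 + t(2))² = 215*(-3 + (-41/3 + 2² - 14/9*2))² = 215*(-3 + (-41/3 + 4 - 28/9))² = 215*(-3 - 115/9)² = 215*(-142/9)² = 215*(20164/81) = 4335260/81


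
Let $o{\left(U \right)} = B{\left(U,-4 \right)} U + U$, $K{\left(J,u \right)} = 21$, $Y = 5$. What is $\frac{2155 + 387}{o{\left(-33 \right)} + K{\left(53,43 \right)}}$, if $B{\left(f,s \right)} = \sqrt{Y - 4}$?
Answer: $- \frac{2542}{45} \approx -56.489$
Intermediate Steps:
$B{\left(f,s \right)} = 1$ ($B{\left(f,s \right)} = \sqrt{5 - 4} = \sqrt{1} = 1$)
$o{\left(U \right)} = 2 U$ ($o{\left(U \right)} = 1 U + U = U + U = 2 U$)
$\frac{2155 + 387}{o{\left(-33 \right)} + K{\left(53,43 \right)}} = \frac{2155 + 387}{2 \left(-33\right) + 21} = \frac{2542}{-66 + 21} = \frac{2542}{-45} = 2542 \left(- \frac{1}{45}\right) = - \frac{2542}{45}$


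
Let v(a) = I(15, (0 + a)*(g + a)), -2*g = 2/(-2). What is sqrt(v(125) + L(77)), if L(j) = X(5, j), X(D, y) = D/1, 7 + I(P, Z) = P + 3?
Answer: 4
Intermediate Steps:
g = 1/2 (g = -1/(-2) = -(-1)/2 = -1/2*(-1) = 1/2 ≈ 0.50000)
I(P, Z) = -4 + P (I(P, Z) = -7 + (P + 3) = -7 + (3 + P) = -4 + P)
v(a) = 11 (v(a) = -4 + 15 = 11)
X(D, y) = D (X(D, y) = D*1 = D)
L(j) = 5
sqrt(v(125) + L(77)) = sqrt(11 + 5) = sqrt(16) = 4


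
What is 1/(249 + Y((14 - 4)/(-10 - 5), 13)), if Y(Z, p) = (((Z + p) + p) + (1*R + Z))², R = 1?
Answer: 9/8170 ≈ 0.0011016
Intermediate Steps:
Y(Z, p) = (1 + 2*Z + 2*p)² (Y(Z, p) = (((Z + p) + p) + (1*1 + Z))² = ((Z + 2*p) + (1 + Z))² = (1 + 2*Z + 2*p)²)
1/(249 + Y((14 - 4)/(-10 - 5), 13)) = 1/(249 + (1 + 2*((14 - 4)/(-10 - 5)) + 2*13)²) = 1/(249 + (1 + 2*(10/(-15)) + 26)²) = 1/(249 + (1 + 2*(10*(-1/15)) + 26)²) = 1/(249 + (1 + 2*(-⅔) + 26)²) = 1/(249 + (1 - 4/3 + 26)²) = 1/(249 + (77/3)²) = 1/(249 + 5929/9) = 1/(8170/9) = 9/8170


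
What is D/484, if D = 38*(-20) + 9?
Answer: -751/484 ≈ -1.5517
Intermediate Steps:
D = -751 (D = -760 + 9 = -751)
D/484 = -751/484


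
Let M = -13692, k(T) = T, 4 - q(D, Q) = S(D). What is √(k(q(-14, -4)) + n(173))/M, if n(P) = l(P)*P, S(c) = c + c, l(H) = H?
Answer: -√3329/4564 ≈ -0.012642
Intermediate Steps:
S(c) = 2*c
q(D, Q) = 4 - 2*D
n(P) = P² (n(P) = P*P = P²)
√(k(q(-14, -4)) + n(173))/M = √((4 - 2*(-14)) + 173²)/(-13692) = √((4 + 28) + 29929)*(-1/13692) = √(32 + 29929)*(-1/13692) = √29961*(-1/13692) = (3*√3329)*(-1/13692) = -√3329/4564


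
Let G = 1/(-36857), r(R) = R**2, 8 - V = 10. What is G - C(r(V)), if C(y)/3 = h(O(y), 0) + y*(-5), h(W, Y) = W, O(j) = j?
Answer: 1769135/36857 ≈ 48.000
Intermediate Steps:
V = -2 (V = 8 - 1*10 = 8 - 10 = -2)
C(y) = -12*y (C(y) = 3*(y + y*(-5)) = 3*(y - 5*y) = 3*(-4*y) = -12*y)
G = -1/36857 ≈ -2.7132e-5
G - C(r(V)) = -1/36857 - (-12)*(-2)**2 = -1/36857 - (-12)*4 = -1/36857 - 1*(-48) = -1/36857 + 48 = 1769135/36857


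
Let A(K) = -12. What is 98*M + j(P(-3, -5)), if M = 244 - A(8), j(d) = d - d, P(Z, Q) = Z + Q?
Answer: 25088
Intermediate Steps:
P(Z, Q) = Q + Z
j(d) = 0
M = 256 (M = 244 - 1*(-12) = 244 + 12 = 256)
98*M + j(P(-3, -5)) = 98*256 + 0 = 25088 + 0 = 25088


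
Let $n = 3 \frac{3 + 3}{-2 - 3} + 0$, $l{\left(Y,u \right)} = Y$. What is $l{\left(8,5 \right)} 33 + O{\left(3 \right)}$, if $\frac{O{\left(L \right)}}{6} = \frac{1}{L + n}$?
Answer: $254$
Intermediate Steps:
$n = - \frac{18}{5}$ ($n = 3 \frac{6}{-5} + 0 = 3 \cdot 6 \left(- \frac{1}{5}\right) + 0 = 3 \left(- \frac{6}{5}\right) + 0 = - \frac{18}{5} + 0 = - \frac{18}{5} \approx -3.6$)
$O{\left(L \right)} = \frac{6}{- \frac{18}{5} + L}$ ($O{\left(L \right)} = \frac{6}{L - \frac{18}{5}} = \frac{6}{- \frac{18}{5} + L}$)
$l{\left(8,5 \right)} 33 + O{\left(3 \right)} = 8 \cdot 33 + \frac{30}{-18 + 5 \cdot 3} = 264 + \frac{30}{-18 + 15} = 264 + \frac{30}{-3} = 264 + 30 \left(- \frac{1}{3}\right) = 264 - 10 = 254$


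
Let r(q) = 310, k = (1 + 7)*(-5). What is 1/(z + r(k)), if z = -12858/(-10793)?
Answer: 10793/3358688 ≈ 0.0032135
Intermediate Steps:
k = -40 (k = 8*(-5) = -40)
z = 12858/10793 (z = -12858*(-1/10793) = 12858/10793 ≈ 1.1913)
1/(z + r(k)) = 1/(12858/10793 + 310) = 1/(3358688/10793) = 10793/3358688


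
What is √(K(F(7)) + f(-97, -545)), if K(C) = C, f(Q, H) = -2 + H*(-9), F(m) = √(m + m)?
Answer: √(4903 + √14) ≈ 70.048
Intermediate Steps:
F(m) = √2*√m (F(m) = √(2*m) = √2*√m)
f(Q, H) = -2 - 9*H
√(K(F(7)) + f(-97, -545)) = √(√2*√7 + (-2 - 9*(-545))) = √(√14 + (-2 + 4905)) = √(√14 + 4903) = √(4903 + √14)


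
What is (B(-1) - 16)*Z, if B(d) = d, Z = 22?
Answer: -374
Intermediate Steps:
(B(-1) - 16)*Z = (-1 - 16)*22 = -17*22 = -374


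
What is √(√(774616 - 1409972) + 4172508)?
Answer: √(4172508 + 2*I*√158839) ≈ 2042.7 + 0.2*I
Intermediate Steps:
√(√(774616 - 1409972) + 4172508) = √(√(-635356) + 4172508) = √(2*I*√158839 + 4172508) = √(4172508 + 2*I*√158839)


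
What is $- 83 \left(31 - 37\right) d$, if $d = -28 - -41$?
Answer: $6474$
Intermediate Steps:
$d = 13$ ($d = -28 + 41 = 13$)
$- 83 \left(31 - 37\right) d = - 83 \left(31 - 37\right) 13 = \left(-83\right) \left(-6\right) 13 = 498 \cdot 13 = 6474$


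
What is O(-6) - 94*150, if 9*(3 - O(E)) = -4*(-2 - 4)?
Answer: -42299/3 ≈ -14100.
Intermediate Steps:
O(E) = 1/3 (O(E) = 3 - (-4)*(-2 - 4)/9 = 3 - (-4)*(-6)/9 = 3 - 1/9*24 = 3 - 8/3 = 1/3)
O(-6) - 94*150 = 1/3 - 94*150 = 1/3 - 14100 = -42299/3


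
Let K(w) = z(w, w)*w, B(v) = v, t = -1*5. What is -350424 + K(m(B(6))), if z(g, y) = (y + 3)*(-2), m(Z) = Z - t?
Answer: -350732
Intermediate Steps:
t = -5
m(Z) = 5 + Z (m(Z) = Z - 1*(-5) = Z + 5 = 5 + Z)
z(g, y) = -6 - 2*y (z(g, y) = (3 + y)*(-2) = -6 - 2*y)
K(w) = w*(-6 - 2*w) (K(w) = (-6 - 2*w)*w = w*(-6 - 2*w))
-350424 + K(m(B(6))) = -350424 - 2*(5 + 6)*(3 + (5 + 6)) = -350424 - 2*11*(3 + 11) = -350424 - 2*11*14 = -350424 - 308 = -350732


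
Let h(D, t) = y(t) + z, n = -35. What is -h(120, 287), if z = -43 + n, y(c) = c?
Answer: -209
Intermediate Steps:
z = -78 (z = -43 - 35 = -78)
h(D, t) = -78 + t (h(D, t) = t - 78 = -78 + t)
-h(120, 287) = -(-78 + 287) = -1*209 = -209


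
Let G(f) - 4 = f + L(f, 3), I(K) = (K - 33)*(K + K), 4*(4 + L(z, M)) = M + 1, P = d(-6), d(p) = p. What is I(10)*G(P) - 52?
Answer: 2248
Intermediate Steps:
P = -6
L(z, M) = -15/4 + M/4 (L(z, M) = -4 + (M + 1)/4 = -4 + (1 + M)/4 = -4 + (¼ + M/4) = -15/4 + M/4)
I(K) = 2*K*(-33 + K) (I(K) = (-33 + K)*(2*K) = 2*K*(-33 + K))
G(f) = 1 + f (G(f) = 4 + (f + (-15/4 + (¼)*3)) = 4 + (f + (-15/4 + ¾)) = 4 + (f - 3) = 4 + (-3 + f) = 1 + f)
I(10)*G(P) - 52 = (2*10*(-33 + 10))*(1 - 6) - 52 = (2*10*(-23))*(-5) - 52 = -460*(-5) - 52 = 2300 - 52 = 2248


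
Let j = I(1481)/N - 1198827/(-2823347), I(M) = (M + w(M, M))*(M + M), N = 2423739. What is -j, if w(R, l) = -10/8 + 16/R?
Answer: -30561038115047/13686112468866 ≈ -2.2330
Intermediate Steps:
w(R, l) = -5/4 + 16/R (w(R, l) = -10*1/8 + 16/R = -5/4 + 16/R)
I(M) = 2*M*(-5/4 + M + 16/M) (I(M) = (M + (-5/4 + 16/M))*(M + M) = (-5/4 + M + 16/M)*(2*M) = 2*M*(-5/4 + M + 16/M))
j = 30561038115047/13686112468866 (j = (32 + (1/2)*1481*(-5 + 4*1481))/2423739 - 1198827/(-2823347) = (32 + (1/2)*1481*(-5 + 5924))*(1/2423739) - 1198827*(-1/2823347) = (32 + (1/2)*1481*5919)*(1/2423739) + 1198827/2823347 = (32 + 8766039/2)*(1/2423739) + 1198827/2823347 = (8766103/2)*(1/2423739) + 1198827/2823347 = 8766103/4847478 + 1198827/2823347 = 30561038115047/13686112468866 ≈ 2.2330)
-j = -1*30561038115047/13686112468866 = -30561038115047/13686112468866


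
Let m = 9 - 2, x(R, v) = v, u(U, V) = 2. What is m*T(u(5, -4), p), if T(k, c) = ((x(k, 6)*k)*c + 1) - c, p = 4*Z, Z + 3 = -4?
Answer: -2149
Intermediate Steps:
Z = -7 (Z = -3 - 4 = -7)
p = -28 (p = 4*(-7) = -28)
T(k, c) = 1 - c + 6*c*k (T(k, c) = ((6*k)*c + 1) - c = (6*c*k + 1) - c = (1 + 6*c*k) - c = 1 - c + 6*c*k)
m = 7
m*T(u(5, -4), p) = 7*(1 - 1*(-28) + 6*(-28)*2) = 7*(1 + 28 - 336) = 7*(-307) = -2149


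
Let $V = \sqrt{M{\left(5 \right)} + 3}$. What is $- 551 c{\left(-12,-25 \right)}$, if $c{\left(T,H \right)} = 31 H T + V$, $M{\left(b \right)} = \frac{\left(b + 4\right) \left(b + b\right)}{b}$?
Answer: $-5124300 - 551 \sqrt{21} \approx -5.1268 \cdot 10^{6}$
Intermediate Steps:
$M{\left(b \right)} = 8 + 2 b$ ($M{\left(b \right)} = \frac{\left(4 + b\right) 2 b}{b} = \frac{2 b \left(4 + b\right)}{b} = 8 + 2 b$)
$V = \sqrt{21}$ ($V = \sqrt{\left(8 + 2 \cdot 5\right) + 3} = \sqrt{\left(8 + 10\right) + 3} = \sqrt{18 + 3} = \sqrt{21} \approx 4.5826$)
$c{\left(T,H \right)} = \sqrt{21} + 31 H T$ ($c{\left(T,H \right)} = 31 H T + \sqrt{21} = \sqrt{21} + 31 H T$)
$- 551 c{\left(-12,-25 \right)} = - 551 \left(\sqrt{21} + 31 \left(-25\right) \left(-12\right)\right) = - 551 \left(\sqrt{21} + 9300\right) = - 551 \left(9300 + \sqrt{21}\right) = -5124300 - 551 \sqrt{21}$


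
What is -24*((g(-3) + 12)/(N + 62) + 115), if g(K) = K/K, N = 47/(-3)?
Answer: -384576/139 ≈ -2766.7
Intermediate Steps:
N = -47/3 (N = 47*(-1/3) = -47/3 ≈ -15.667)
g(K) = 1
-24*((g(-3) + 12)/(N + 62) + 115) = -24*((1 + 12)/(-47/3 + 62) + 115) = -24*(13/(139/3) + 115) = -24*(13*(3/139) + 115) = -24*(39/139 + 115) = -24*16024/139 = -384576/139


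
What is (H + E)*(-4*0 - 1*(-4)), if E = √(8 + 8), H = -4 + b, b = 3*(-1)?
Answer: -12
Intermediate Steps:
b = -3
H = -7 (H = -4 - 3 = -7)
E = 4 (E = √16 = 4)
(H + E)*(-4*0 - 1*(-4)) = (-7 + 4)*(-4*0 - 1*(-4)) = -3*(0 + 4) = -3*4 = -12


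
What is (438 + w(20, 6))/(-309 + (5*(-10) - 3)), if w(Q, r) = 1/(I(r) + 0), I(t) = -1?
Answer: -437/362 ≈ -1.2072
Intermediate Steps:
w(Q, r) = -1 (w(Q, r) = 1/(-1 + 0) = 1/(-1) = -1)
(438 + w(20, 6))/(-309 + (5*(-10) - 3)) = (438 - 1)/(-309 + (5*(-10) - 3)) = 437/(-309 + (-50 - 3)) = 437/(-309 - 53) = 437/(-362) = 437*(-1/362) = -437/362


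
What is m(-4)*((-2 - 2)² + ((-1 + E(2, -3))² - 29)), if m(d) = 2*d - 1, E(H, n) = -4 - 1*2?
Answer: -324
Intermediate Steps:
E(H, n) = -6 (E(H, n) = -4 - 2 = -6)
m(d) = -1 + 2*d
m(-4)*((-2 - 2)² + ((-1 + E(2, -3))² - 29)) = (-1 + 2*(-4))*((-2 - 2)² + ((-1 - 6)² - 29)) = (-1 - 8)*((-4)² + ((-7)² - 29)) = -9*(16 + (49 - 29)) = -9*(16 + 20) = -9*36 = -324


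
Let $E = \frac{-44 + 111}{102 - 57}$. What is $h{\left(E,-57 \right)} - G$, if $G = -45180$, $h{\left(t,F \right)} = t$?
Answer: $\frac{2033167}{45} \approx 45182.0$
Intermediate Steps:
$E = \frac{67}{45} \approx 1.4889$
$h{\left(E,-57 \right)} - G = \frac{67}{45} - -45180 = \frac{67}{45} + 45180 = \frac{2033167}{45}$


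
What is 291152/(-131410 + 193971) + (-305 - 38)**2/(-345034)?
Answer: 93097100079/21585672074 ≈ 4.3129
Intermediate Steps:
291152/(-131410 + 193971) + (-305 - 38)**2/(-345034) = 291152/62561 + (-343)**2*(-1/345034) = 291152*(1/62561) + 117649*(-1/345034) = 291152/62561 - 117649/345034 = 93097100079/21585672074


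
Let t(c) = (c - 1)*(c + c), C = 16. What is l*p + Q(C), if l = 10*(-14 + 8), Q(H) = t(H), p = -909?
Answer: 55020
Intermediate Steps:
t(c) = 2*c*(-1 + c) (t(c) = (-1 + c)*(2*c) = 2*c*(-1 + c))
Q(H) = 2*H*(-1 + H)
l = -60 (l = 10*(-6) = -60)
l*p + Q(C) = -60*(-909) + 2*16*(-1 + 16) = 54540 + 2*16*15 = 54540 + 480 = 55020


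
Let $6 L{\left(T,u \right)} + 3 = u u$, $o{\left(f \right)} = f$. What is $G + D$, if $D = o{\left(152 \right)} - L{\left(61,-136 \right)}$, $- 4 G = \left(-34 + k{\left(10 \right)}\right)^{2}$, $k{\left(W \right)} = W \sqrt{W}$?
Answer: $- \frac{20815}{6} + 170 \sqrt{10} \approx -2931.6$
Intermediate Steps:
$k{\left(W \right)} = W^{\frac{3}{2}}$
$G = - \frac{\left(-34 + 10 \sqrt{10}\right)^{2}}{4}$ ($G = - \frac{\left(-34 + 10^{\frac{3}{2}}\right)^{2}}{4} = - \frac{\left(-34 + 10 \sqrt{10}\right)^{2}}{4} \approx -1.4128$)
$L{\left(T,u \right)} = - \frac{1}{2} + \frac{u^{2}}{6}$ ($L{\left(T,u \right)} = - \frac{1}{2} + \frac{u u}{6} = - \frac{1}{2} + \frac{u^{2}}{6}$)
$D = - \frac{17581}{6}$ ($D = 152 - \left(- \frac{1}{2} + \frac{\left(-136\right)^{2}}{6}\right) = 152 - \left(- \frac{1}{2} + \frac{1}{6} \cdot 18496\right) = 152 - \left(- \frac{1}{2} + \frac{9248}{3}\right) = 152 - \frac{18493}{6} = - \frac{17581}{6} \approx -2930.2$)
$G + D = \left(-539 + 170 \sqrt{10}\right) - \frac{17581}{6} = - \frac{20815}{6} + 170 \sqrt{10}$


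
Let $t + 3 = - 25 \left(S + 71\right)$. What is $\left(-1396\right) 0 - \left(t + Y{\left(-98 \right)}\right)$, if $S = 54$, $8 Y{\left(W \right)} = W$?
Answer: $\frac{12561}{4} \approx 3140.3$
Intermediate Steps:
$Y{\left(W \right)} = \frac{W}{8}$
$t = -3128$ ($t = -3 - 25 \left(54 + 71\right) = -3 - 3125 = -3128$)
$\left(-1396\right) 0 - \left(t + Y{\left(-98 \right)}\right) = \left(-1396\right) 0 - \left(-3128 + \frac{1}{8} \left(-98\right)\right) = 0 - \left(-3128 - \frac{49}{4}\right) = 0 - - \frac{12561}{4} = 0 + \frac{12561}{4} = \frac{12561}{4}$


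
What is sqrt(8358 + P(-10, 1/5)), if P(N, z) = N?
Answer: 2*sqrt(2087) ≈ 91.367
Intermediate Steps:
sqrt(8358 + P(-10, 1/5)) = sqrt(8358 - 10) = sqrt(8348) = 2*sqrt(2087)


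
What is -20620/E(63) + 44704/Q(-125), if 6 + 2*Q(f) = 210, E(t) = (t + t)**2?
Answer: 29484061/67473 ≈ 436.98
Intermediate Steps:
E(t) = 4*t**2 (E(t) = (2*t)**2 = 4*t**2)
Q(f) = 102 (Q(f) = -3 + (1/2)*210 = -3 + 105 = 102)
-20620/E(63) + 44704/Q(-125) = -20620/(4*63**2) + 44704/102 = -20620/(4*3969) + 44704*(1/102) = -20620/15876 + 22352/51 = -20620*1/15876 + 22352/51 = -5155/3969 + 22352/51 = 29484061/67473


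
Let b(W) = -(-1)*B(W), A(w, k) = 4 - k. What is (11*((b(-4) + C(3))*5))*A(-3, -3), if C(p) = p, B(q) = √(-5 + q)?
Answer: 1155 + 1155*I ≈ 1155.0 + 1155.0*I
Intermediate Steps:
b(W) = √(-5 + W) (b(W) = -(-1)*√(-5 + W) = √(-5 + W))
(11*((b(-4) + C(3))*5))*A(-3, -3) = (11*((√(-5 - 4) + 3)*5))*(4 - 1*(-3)) = (11*((√(-9) + 3)*5))*(4 + 3) = (11*((3*I + 3)*5))*7 = (11*((3 + 3*I)*5))*7 = (11*(15 + 15*I))*7 = (165 + 165*I)*7 = 1155 + 1155*I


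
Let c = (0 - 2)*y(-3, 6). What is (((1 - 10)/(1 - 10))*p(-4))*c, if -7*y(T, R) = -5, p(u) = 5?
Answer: -50/7 ≈ -7.1429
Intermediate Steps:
y(T, R) = 5/7 (y(T, R) = -⅐*(-5) = 5/7)
c = -10/7 (c = (0 - 2)*(5/7) = -2*5/7 = -10/7 ≈ -1.4286)
(((1 - 10)/(1 - 10))*p(-4))*c = (((1 - 10)/(1 - 10))*5)*(-10/7) = (-9/(-9)*5)*(-10/7) = (-9*(-⅑)*5)*(-10/7) = (1*5)*(-10/7) = 5*(-10/7) = -50/7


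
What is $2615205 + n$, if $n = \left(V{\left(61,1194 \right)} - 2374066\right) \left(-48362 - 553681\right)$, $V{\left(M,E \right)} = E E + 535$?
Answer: $570676164690$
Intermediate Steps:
$V{\left(M,E \right)} = 535 + E^{2}$ ($V{\left(M,E \right)} = E^{2} + 535 = 535 + E^{2}$)
$n = 570673549485$ ($n = \left(\left(535 + 1194^{2}\right) - 2374066\right) \left(-48362 - 553681\right) = \left(\left(535 + 1425636\right) - 2374066\right) \left(-602043\right) = \left(1426171 - 2374066\right) \left(-602043\right) = \left(-947895\right) \left(-602043\right) = 570673549485$)
$2615205 + n = 2615205 + 570673549485 = 570676164690$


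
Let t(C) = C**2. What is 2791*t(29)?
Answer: 2347231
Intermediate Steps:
2791*t(29) = 2791*29**2 = 2791*841 = 2347231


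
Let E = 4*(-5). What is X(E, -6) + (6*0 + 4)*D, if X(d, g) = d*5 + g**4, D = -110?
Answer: 756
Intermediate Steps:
E = -20
X(d, g) = g**4 + 5*d (X(d, g) = 5*d + g**4 = g**4 + 5*d)
X(E, -6) + (6*0 + 4)*D = ((-6)**4 + 5*(-20)) + (6*0 + 4)*(-110) = (1296 - 100) + (0 + 4)*(-110) = 1196 + 4*(-110) = 1196 - 440 = 756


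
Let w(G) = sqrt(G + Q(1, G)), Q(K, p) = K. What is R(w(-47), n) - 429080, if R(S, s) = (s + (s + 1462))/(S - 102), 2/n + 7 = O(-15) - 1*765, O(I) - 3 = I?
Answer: -439435442101/1024100 - 286551*I*sqrt(46)/2048200 ≈ -4.2909e+5 - 0.94887*I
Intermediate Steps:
O(I) = 3 + I
w(G) = sqrt(1 + G) (w(G) = sqrt(G + 1) = sqrt(1 + G))
n = -1/392 (n = 2/(-7 + ((3 - 15) - 1*765)) = 2/(-7 + (-12 - 765)) = 2/(-7 - 777) = 2/(-784) = 2*(-1/784) = -1/392 ≈ -0.0025510)
R(S, s) = (1462 + 2*s)/(-102 + S) (R(S, s) = (s + (1462 + s))/(-102 + S) = (1462 + 2*s)/(-102 + S))
R(w(-47), n) - 429080 = 2*(731 - 1/392)/(-102 + sqrt(1 - 47)) - 429080 = 2*(286551/392)/(-102 + sqrt(-46)) - 429080 = 2*(286551/392)/(-102 + I*sqrt(46)) - 429080 = 286551/(196*(-102 + I*sqrt(46))) - 429080 = -429080 + 286551/(196*(-102 + I*sqrt(46)))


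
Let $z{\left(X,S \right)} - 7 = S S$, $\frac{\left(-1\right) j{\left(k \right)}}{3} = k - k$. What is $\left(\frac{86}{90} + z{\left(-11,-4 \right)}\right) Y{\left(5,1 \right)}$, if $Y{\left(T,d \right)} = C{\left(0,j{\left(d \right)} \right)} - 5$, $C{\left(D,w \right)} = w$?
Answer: $- \frac{1078}{9} \approx -119.78$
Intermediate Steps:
$j{\left(k \right)} = 0$ ($j{\left(k \right)} = - 3 \left(k - k\right) = \left(-3\right) 0 = 0$)
$z{\left(X,S \right)} = 7 + S^{2}$ ($z{\left(X,S \right)} = 7 + S S = 7 + S^{2}$)
$Y{\left(T,d \right)} = -5$ ($Y{\left(T,d \right)} = 0 - 5 = -5$)
$\left(\frac{86}{90} + z{\left(-11,-4 \right)}\right) Y{\left(5,1 \right)} = \left(\frac{86}{90} + \left(7 + \left(-4\right)^{2}\right)\right) \left(-5\right) = \left(86 \cdot \frac{1}{90} + \left(7 + 16\right)\right) \left(-5\right) = \left(\frac{43}{45} + 23\right) \left(-5\right) = \frac{1078}{45} \left(-5\right) = - \frac{1078}{9}$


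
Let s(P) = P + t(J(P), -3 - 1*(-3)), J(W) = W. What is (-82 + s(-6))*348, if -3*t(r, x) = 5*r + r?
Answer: -26448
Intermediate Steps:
t(r, x) = -2*r (t(r, x) = -(5*r + r)/3 = -2*r)
s(P) = -P (s(P) = P - 2*P = -P)
(-82 + s(-6))*348 = (-82 - 1*(-6))*348 = (-82 + 6)*348 = -76*348 = -26448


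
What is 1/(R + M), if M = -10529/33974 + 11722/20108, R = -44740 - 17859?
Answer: -85393649/5345533717989 ≈ -1.5975e-5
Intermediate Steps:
R = -62599
M = 23315762/85393649 (M = -10529*1/33974 + 11722*(1/20108) = -10529/33974 + 5861/10054 = 23315762/85393649 ≈ 0.27304)
1/(R + M) = 1/(-62599 + 23315762/85393649) = 1/(-5345533717989/85393649) = -85393649/5345533717989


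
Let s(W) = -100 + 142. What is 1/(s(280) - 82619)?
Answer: -1/82577 ≈ -1.2110e-5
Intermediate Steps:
s(W) = 42
1/(s(280) - 82619) = 1/(42 - 82619) = 1/(-82577) = -1/82577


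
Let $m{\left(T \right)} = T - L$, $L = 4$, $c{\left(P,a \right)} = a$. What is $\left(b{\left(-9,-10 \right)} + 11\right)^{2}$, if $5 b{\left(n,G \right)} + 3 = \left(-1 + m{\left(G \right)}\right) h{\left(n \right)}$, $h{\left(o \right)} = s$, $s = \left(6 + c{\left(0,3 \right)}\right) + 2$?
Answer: $\frac{12769}{25} \approx 510.76$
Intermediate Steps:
$m{\left(T \right)} = -4 + T$ ($m{\left(T \right)} = T - 4 = -4 + T$)
$s = 11$ ($s = \left(6 + 3\right) + 2 = 9 + 2 = 11$)
$h{\left(o \right)} = 11$
$b{\left(n,G \right)} = - \frac{58}{5} + \frac{11 G}{5}$ ($b{\left(n,G \right)} = - \frac{3}{5} + \frac{\left(-1 + \left(-4 + G\right)\right) 11}{5} = - \frac{3}{5} + \frac{\left(-5 + G\right) 11}{5} = - \frac{3}{5} + \frac{-55 + 11 G}{5} = - \frac{3}{5} + \left(-11 + \frac{11 G}{5}\right) = - \frac{58}{5} + \frac{11 G}{5}$)
$\left(b{\left(-9,-10 \right)} + 11\right)^{2} = \left(\left(- \frac{58}{5} + \frac{11}{5} \left(-10\right)\right) + 11\right)^{2} = \left(\left(- \frac{58}{5} - 22\right) + 11\right)^{2} = \left(- \frac{168}{5} + 11\right)^{2} = \left(- \frac{113}{5}\right)^{2} = \frac{12769}{25}$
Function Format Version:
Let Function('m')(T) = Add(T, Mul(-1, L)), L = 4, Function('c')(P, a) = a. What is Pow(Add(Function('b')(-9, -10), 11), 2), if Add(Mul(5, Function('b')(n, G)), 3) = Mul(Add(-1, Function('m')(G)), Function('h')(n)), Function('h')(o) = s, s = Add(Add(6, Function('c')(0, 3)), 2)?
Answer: Rational(12769, 25) ≈ 510.76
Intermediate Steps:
Function('m')(T) = Add(-4, T) (Function('m')(T) = Add(T, Mul(-1, 4)) = Add(T, -4) = Add(-4, T))
s = 11 (s = Add(Add(6, 3), 2) = Add(9, 2) = 11)
Function('h')(o) = 11
Function('b')(n, G) = Add(Rational(-58, 5), Mul(Rational(11, 5), G)) (Function('b')(n, G) = Add(Rational(-3, 5), Mul(Rational(1, 5), Mul(Add(-1, Add(-4, G)), 11))) = Add(Rational(-3, 5), Mul(Rational(1, 5), Mul(Add(-5, G), 11))) = Add(Rational(-3, 5), Mul(Rational(1, 5), Add(-55, Mul(11, G)))) = Add(Rational(-3, 5), Add(-11, Mul(Rational(11, 5), G))) = Add(Rational(-58, 5), Mul(Rational(11, 5), G)))
Pow(Add(Function('b')(-9, -10), 11), 2) = Pow(Add(Add(Rational(-58, 5), Mul(Rational(11, 5), -10)), 11), 2) = Pow(Add(Add(Rational(-58, 5), -22), 11), 2) = Pow(Add(Rational(-168, 5), 11), 2) = Pow(Rational(-113, 5), 2) = Rational(12769, 25)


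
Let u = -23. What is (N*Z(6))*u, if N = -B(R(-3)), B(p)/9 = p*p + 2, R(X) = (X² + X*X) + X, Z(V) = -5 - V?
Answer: -516879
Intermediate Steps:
R(X) = X + 2*X² (R(X) = (X² + X²) + X = 2*X² + X = X + 2*X²)
B(p) = 18 + 9*p² (B(p) = 9*(p*p + 2) = 9*(p² + 2) = 9*(2 + p²) = 18 + 9*p²)
N = -2043 (N = -(18 + 9*(-3*(1 + 2*(-3)))²) = -(18 + 9*(-3*(1 - 6))²) = -(18 + 9*(-3*(-5))²) = -(18 + 9*15²) = -(18 + 9*225) = -(18 + 2025) = -1*2043 = -2043)
(N*Z(6))*u = -2043*(-5 - 1*6)*(-23) = -2043*(-5 - 6)*(-23) = -2043*(-11)*(-23) = 22473*(-23) = -516879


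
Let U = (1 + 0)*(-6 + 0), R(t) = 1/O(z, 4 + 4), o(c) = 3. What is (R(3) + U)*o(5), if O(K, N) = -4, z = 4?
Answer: -75/4 ≈ -18.750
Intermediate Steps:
R(t) = -1/4 (R(t) = 1/(-4) = -1/4)
U = -6 (U = 1*(-6) = -6)
(R(3) + U)*o(5) = (-1/4 - 6)*3 = -25/4*3 = -75/4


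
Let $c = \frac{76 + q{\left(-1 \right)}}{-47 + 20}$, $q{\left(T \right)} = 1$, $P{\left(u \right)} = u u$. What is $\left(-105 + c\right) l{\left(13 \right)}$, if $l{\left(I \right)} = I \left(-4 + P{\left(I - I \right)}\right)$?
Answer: $\frac{151424}{27} \approx 5608.3$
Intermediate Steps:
$P{\left(u \right)} = u^{2}$
$l{\left(I \right)} = - 4 I$ ($l{\left(I \right)} = I \left(-4 + \left(I - I\right)^{2}\right) = I \left(-4 + 0^{2}\right) = I \left(-4 + 0\right) = I \left(-4\right) = - 4 I$)
$c = - \frac{77}{27}$ ($c = \frac{76 + 1}{-47 + 20} = \frac{77}{-27} = 77 \left(- \frac{1}{27}\right) = - \frac{77}{27} \approx -2.8519$)
$\left(-105 + c\right) l{\left(13 \right)} = \left(-105 - \frac{77}{27}\right) \left(\left(-4\right) 13\right) = \left(- \frac{2912}{27}\right) \left(-52\right) = \frac{151424}{27}$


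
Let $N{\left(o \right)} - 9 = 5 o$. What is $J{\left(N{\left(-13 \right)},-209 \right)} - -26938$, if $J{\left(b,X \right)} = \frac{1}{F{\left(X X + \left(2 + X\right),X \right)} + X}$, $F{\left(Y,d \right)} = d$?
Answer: $\frac{11260083}{418} \approx 26938.0$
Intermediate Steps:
$N{\left(o \right)} = 9 + 5 o$
$J{\left(b,X \right)} = \frac{1}{2 X}$ ($J{\left(b,X \right)} = \frac{1}{X + X} = \frac{1}{2 X}$)
$J{\left(N{\left(-13 \right)},-209 \right)} - -26938 = \frac{1}{2 \left(-209\right)} - -26938 = \frac{1}{2} \left(- \frac{1}{209}\right) + 26938 = - \frac{1}{418} + 26938 = \frac{11260083}{418}$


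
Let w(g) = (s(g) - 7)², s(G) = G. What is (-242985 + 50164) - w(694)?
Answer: -664790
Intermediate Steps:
w(g) = (-7 + g)² (w(g) = (g - 7)² = (-7 + g)²)
(-242985 + 50164) - w(694) = (-242985 + 50164) - (-7 + 694)² = -192821 - 1*687² = -192821 - 1*471969 = -192821 - 471969 = -664790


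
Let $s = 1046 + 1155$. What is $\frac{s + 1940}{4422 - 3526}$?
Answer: $\frac{4141}{896} \approx 4.6217$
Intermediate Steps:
$s = 2201$
$\frac{s + 1940}{4422 - 3526} = \frac{2201 + 1940}{4422 - 3526} = \frac{4141}{896}$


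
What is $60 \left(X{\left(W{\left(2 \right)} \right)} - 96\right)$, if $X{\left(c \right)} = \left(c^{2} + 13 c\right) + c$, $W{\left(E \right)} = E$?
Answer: $-3840$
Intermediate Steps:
$X{\left(c \right)} = c^{2} + 14 c$
$60 \left(X{\left(W{\left(2 \right)} \right)} - 96\right) = 60 \left(2 \left(14 + 2\right) - 96\right) = 60 \left(2 \cdot 16 - 96\right) = 60 \left(32 - 96\right) = 60 \left(-64\right) = -3840$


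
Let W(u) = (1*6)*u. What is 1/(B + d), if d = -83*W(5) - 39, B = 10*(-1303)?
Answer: -1/15559 ≈ -6.4272e-5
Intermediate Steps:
W(u) = 6*u
B = -13030
d = -2529 (d = -498*5 - 39 = -83*30 - 39 = -2490 - 39 = -2529)
1/(B + d) = 1/(-13030 - 2529) = 1/(-15559) = -1/15559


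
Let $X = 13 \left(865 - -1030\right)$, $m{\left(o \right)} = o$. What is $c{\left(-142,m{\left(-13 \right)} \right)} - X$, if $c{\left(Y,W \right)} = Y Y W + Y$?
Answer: $-286909$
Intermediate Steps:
$c{\left(Y,W \right)} = Y + W Y^{2}$ ($c{\left(Y,W \right)} = Y^{2} W + Y = W Y^{2} + Y = Y + W Y^{2}$)
$X = 24635$ ($X = 13 \left(865 + 1030\right) = 13 \cdot 1895 = 24635$)
$c{\left(-142,m{\left(-13 \right)} \right)} - X = - 142 \left(1 - -1846\right) - 24635 = - 142 \left(1 + 1846\right) - 24635 = \left(-142\right) 1847 - 24635 = -262274 - 24635 = -286909$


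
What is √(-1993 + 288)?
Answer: I*√1705 ≈ 41.292*I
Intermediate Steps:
√(-1993 + 288) = √(-1705) = I*√1705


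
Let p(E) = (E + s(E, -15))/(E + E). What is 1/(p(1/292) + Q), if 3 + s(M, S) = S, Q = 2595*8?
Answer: 2/36265 ≈ 5.5150e-5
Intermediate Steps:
Q = 20760
s(M, S) = -3 + S
p(E) = (-18 + E)/(2*E) (p(E) = (E + (-3 - 15))/(E + E) = (E - 18)/((2*E)) = (-18 + E)*(1/(2*E)) = (-18 + E)/(2*E))
1/(p(1/292) + Q) = 1/((-18 + 1/292)/(2*(1/292)) + 20760) = 1/((½)*292*(-5255/292) + 20760) = 1/(-5255/2 + 20760) = 1/(36265/2) = 2/36265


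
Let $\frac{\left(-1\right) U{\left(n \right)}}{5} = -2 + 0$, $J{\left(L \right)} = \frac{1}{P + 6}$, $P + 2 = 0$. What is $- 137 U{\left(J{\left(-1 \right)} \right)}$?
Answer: $-1370$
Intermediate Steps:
$P = -2$ ($P = -2 + 0 = -2$)
$J{\left(L \right)} = \frac{1}{4}$ ($J{\left(L \right)} = \frac{1}{-2 + 6} = \frac{1}{4}$)
$U{\left(n \right)} = 10$ ($U{\left(n \right)} = - 5 \left(-2 + 0\right) = \left(-5\right) \left(-2\right) = 10$)
$- 137 U{\left(J{\left(-1 \right)} \right)} = \left(-137\right) 10 = -1370$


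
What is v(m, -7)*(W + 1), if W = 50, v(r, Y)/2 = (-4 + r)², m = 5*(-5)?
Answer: 85782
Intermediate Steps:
m = -25
v(r, Y) = 2*(-4 + r)²
v(m, -7)*(W + 1) = (2*(-4 - 25)²)*(50 + 1) = (2*(-29)²)*51 = (2*841)*51 = 1682*51 = 85782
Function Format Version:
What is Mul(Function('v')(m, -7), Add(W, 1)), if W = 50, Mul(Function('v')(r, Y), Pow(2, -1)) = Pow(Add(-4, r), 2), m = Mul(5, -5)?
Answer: 85782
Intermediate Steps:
m = -25
Function('v')(r, Y) = Mul(2, Pow(Add(-4, r), 2))
Mul(Function('v')(m, -7), Add(W, 1)) = Mul(Mul(2, Pow(Add(-4, -25), 2)), Add(50, 1)) = Mul(Mul(2, Pow(-29, 2)), 51) = Mul(Mul(2, 841), 51) = Mul(1682, 51) = 85782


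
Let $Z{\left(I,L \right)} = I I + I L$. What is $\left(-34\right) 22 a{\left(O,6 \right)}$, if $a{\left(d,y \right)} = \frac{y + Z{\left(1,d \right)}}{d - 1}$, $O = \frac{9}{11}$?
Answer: $32164$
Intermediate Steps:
$Z{\left(I,L \right)} = I^{2} + I L$
$O = \frac{9}{11}$ ($O = 9 \cdot \frac{1}{11} = \frac{9}{11} \approx 0.81818$)
$a{\left(d,y \right)} = \frac{1 + d + y}{-1 + d}$ ($a{\left(d,y \right)} = \frac{y + 1 \left(1 + d\right)}{d - 1} = \frac{y + \left(1 + d\right)}{-1 + d} = \frac{1 + d + y}{-1 + d}$)
$\left(-34\right) 22 a{\left(O,6 \right)} = \left(-34\right) 22 \frac{1 + \frac{9}{11} + 6}{-1 + \frac{9}{11}} = - 748 \frac{1}{- \frac{2}{11}} \cdot \frac{86}{11} = - 748 \left(\left(- \frac{11}{2}\right) \frac{86}{11}\right) = \left(-748\right) \left(-43\right) = 32164$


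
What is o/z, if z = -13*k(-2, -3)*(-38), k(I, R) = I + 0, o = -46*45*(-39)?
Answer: -3105/38 ≈ -81.711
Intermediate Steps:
o = 80730 (o = -2070*(-39) = 80730)
k(I, R) = I
z = -988 (z = -13*(-2)*(-38) = 26*(-38) = -988)
o/z = 80730/(-988) = 80730*(-1/988) = -3105/38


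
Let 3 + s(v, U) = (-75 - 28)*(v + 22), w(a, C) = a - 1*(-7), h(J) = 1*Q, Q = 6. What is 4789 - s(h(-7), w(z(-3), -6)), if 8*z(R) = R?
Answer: 7676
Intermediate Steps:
z(R) = R/8
h(J) = 6 (h(J) = 1*6 = 6)
w(a, C) = 7 + a (w(a, C) = a + 7 = 7 + a)
s(v, U) = -2269 - 103*v (s(v, U) = -3 + (-75 - 28)*(v + 22) = -3 - 103*(22 + v) = -3 + (-2266 - 103*v) = -2269 - 103*v)
4789 - s(h(-7), w(z(-3), -6)) = 4789 - (-2269 - 103*6) = 4789 - (-2269 - 618) = 4789 - 1*(-2887) = 4789 + 2887 = 7676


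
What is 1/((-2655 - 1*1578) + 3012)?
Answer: -1/1221 ≈ -0.00081900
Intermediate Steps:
1/((-2655 - 1*1578) + 3012) = 1/((-2655 - 1578) + 3012) = 1/(-4233 + 3012) = 1/(-1221) = -1/1221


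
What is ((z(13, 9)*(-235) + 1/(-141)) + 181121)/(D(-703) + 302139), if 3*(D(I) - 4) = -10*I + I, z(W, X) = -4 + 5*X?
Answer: 24179525/42899532 ≈ 0.56363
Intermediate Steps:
D(I) = 4 - 3*I (D(I) = 4 + (-10*I + I)/3 = 4 + (-9*I)/3 = 4 - 3*I)
((z(13, 9)*(-235) + 1/(-141)) + 181121)/(D(-703) + 302139) = (((-4 + 5*9)*(-235) + 1/(-141)) + 181121)/((4 - 3*(-703)) + 302139) = (((-4 + 45)*(-235) - 1/141) + 181121)/((4 + 2109) + 302139) = ((41*(-235) - 1/141) + 181121)/(2113 + 302139) = ((-9635 - 1/141) + 181121)/304252 = (-1358536/141 + 181121)*(1/304252) = (24179525/141)*(1/304252) = 24179525/42899532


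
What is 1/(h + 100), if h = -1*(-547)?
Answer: 1/647 ≈ 0.0015456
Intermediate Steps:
h = 547
1/(h + 100) = 1/(547 + 100) = 1/647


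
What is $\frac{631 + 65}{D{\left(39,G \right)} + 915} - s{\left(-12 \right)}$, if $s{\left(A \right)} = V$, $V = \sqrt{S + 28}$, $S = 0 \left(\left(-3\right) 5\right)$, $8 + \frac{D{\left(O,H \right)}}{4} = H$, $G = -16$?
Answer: $\frac{232}{273} - 2 \sqrt{7} \approx -4.4417$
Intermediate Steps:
$D{\left(O,H \right)} = -32 + 4 H$
$S = 0$ ($S = 0 \left(-15\right) = 0$)
$V = 2 \sqrt{7}$ ($V = \sqrt{0 + 28} = \sqrt{28} = 2 \sqrt{7} \approx 5.2915$)
$s{\left(A \right)} = 2 \sqrt{7}$
$\frac{631 + 65}{D{\left(39,G \right)} + 915} - s{\left(-12 \right)} = \frac{631 + 65}{\left(-32 + 4 \left(-16\right)\right) + 915} - 2 \sqrt{7} = \frac{696}{\left(-32 - 64\right) + 915} - 2 \sqrt{7} = \frac{696}{-96 + 915} - 2 \sqrt{7} = \frac{696}{819} - 2 \sqrt{7} = 696 \cdot \frac{1}{819} - 2 \sqrt{7} = \frac{232}{273} - 2 \sqrt{7}$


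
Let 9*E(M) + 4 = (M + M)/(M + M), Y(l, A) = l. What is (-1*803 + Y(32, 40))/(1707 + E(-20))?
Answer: -2313/5120 ≈ -0.45176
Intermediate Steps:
E(M) = -⅓ (E(M) = -4/9 + ((M + M)/(M + M))/9 = -4/9 + ((2*M)/((2*M)))/9 = -4/9 + ((2*M)*(1/(2*M)))/9 = -4/9 + (⅑)*1 = -4/9 + ⅑ = -⅓)
(-1*803 + Y(32, 40))/(1707 + E(-20)) = (-1*803 + 32)/(1707 - ⅓) = (-803 + 32)/(5120/3) = -771*3/5120 = -2313/5120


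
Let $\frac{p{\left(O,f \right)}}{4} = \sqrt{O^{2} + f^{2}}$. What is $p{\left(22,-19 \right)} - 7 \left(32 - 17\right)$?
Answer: $-105 + 52 \sqrt{5} \approx 11.276$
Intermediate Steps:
$p{\left(O,f \right)} = 4 \sqrt{O^{2} + f^{2}}$
$p{\left(22,-19 \right)} - 7 \left(32 - 17\right) = 4 \sqrt{22^{2} + \left(-19\right)^{2}} - 7 \left(32 - 17\right) = 4 \sqrt{484 + 361} - 7 \cdot 15 = 4 \sqrt{845} - 105 = 4 \cdot 13 \sqrt{5} - 105 = 52 \sqrt{5} - 105 = -105 + 52 \sqrt{5}$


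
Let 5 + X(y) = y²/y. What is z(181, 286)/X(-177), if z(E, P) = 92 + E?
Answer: -3/2 ≈ -1.5000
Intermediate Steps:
X(y) = -5 + y (X(y) = -5 + y²/y = -5 + y)
z(181, 286)/X(-177) = (92 + 181)/(-5 - 177) = 273/(-182) = 273*(-1/182) = -3/2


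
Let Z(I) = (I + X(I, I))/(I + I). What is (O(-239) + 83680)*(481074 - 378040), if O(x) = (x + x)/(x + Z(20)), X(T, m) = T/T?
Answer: 82246132169760/9539 ≈ 8.6221e+9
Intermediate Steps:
X(T, m) = 1
Z(I) = (1 + I)/(2*I) (Z(I) = (I + 1)/(I + I) = (1 + I)/((2*I)) = (1 + I)*(1/(2*I)) = (1 + I)/(2*I))
O(x) = 2*x/(21/40 + x) (O(x) = (x + x)/(x + (½)*(1 + 20)/20) = (2*x)/(x + (½)*(1/20)*21) = (2*x)/(x + 21/40) = (2*x)/(21/40 + x) = 2*x/(21/40 + x))
(O(-239) + 83680)*(481074 - 378040) = (80*(-239)/(21 + 40*(-239)) + 83680)*(481074 - 378040) = (80*(-239)/(21 - 9560) + 83680)*103034 = (80*(-239)/(-9539) + 83680)*103034 = (80*(-239)*(-1/9539) + 83680)*103034 = (19120/9539 + 83680)*103034 = (798242640/9539)*103034 = 82246132169760/9539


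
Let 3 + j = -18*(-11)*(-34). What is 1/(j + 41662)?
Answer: 1/34927 ≈ 2.8631e-5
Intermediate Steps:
j = -6735 (j = -3 - 18*(-11)*(-34) = -3 + 198*(-34) = -3 - 6732 = -6735)
1/(j + 41662) = 1/(-6735 + 41662) = 1/34927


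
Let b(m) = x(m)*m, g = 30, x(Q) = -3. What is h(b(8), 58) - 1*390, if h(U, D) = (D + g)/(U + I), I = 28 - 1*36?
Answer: -1571/4 ≈ -392.75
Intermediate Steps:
I = -8 (I = 28 - 36 = -8)
b(m) = -3*m
h(U, D) = (30 + D)/(-8 + U) (h(U, D) = (D + 30)/(U - 8) = (30 + D)/(-8 + U))
h(b(8), 58) - 1*390 = (30 + 58)/(-8 - 3*8) - 1*390 = 88/(-8 - 24) - 390 = 88/(-32) - 390 = -1/32*88 - 390 = -11/4 - 390 = -1571/4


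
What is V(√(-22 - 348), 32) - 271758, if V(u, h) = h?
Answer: -271726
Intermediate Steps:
V(√(-22 - 348), 32) - 271758 = 32 - 271758 = -271726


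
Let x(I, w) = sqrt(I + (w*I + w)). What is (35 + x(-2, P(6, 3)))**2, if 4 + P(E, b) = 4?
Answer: (35 + I*sqrt(2))**2 ≈ 1223.0 + 98.995*I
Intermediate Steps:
P(E, b) = 0 (P(E, b) = -4 + 4 = 0)
x(I, w) = sqrt(I + w + I*w) (x(I, w) = sqrt(I + (I*w + w)) = sqrt(I + (w + I*w)) = sqrt(I + w + I*w))
(35 + x(-2, P(6, 3)))**2 = (35 + sqrt(-2 + 0 - 2*0))**2 = (35 + sqrt(-2 + 0 + 0))**2 = (35 + sqrt(-2))**2 = (35 + I*sqrt(2))**2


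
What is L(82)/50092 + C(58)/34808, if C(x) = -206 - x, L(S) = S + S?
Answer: -234868/54487573 ≈ -0.0043105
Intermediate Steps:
L(S) = 2*S
L(82)/50092 + C(58)/34808 = (2*82)/50092 + (-206 - 1*58)/34808 = 164*(1/50092) + (-206 - 58)*(1/34808) = 41/12523 - 264*1/34808 = 41/12523 - 33/4351 = -234868/54487573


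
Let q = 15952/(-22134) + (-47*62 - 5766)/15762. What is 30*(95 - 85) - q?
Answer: 8758865912/29073009 ≈ 301.27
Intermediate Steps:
q = -36963212/29073009 (q = 15952*(-1/22134) + (-2914 - 5766)*(1/15762) = -7976/11067 - 8680*1/15762 = -7976/11067 - 4340/7881 = -36963212/29073009 ≈ -1.2714)
30*(95 - 85) - q = 30*(95 - 85) - 1*(-36963212/29073009) = 30*10 + 36963212/29073009 = 300 + 36963212/29073009 = 8758865912/29073009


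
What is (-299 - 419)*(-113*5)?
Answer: 405670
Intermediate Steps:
(-299 - 419)*(-113*5) = -718*(-565) = 405670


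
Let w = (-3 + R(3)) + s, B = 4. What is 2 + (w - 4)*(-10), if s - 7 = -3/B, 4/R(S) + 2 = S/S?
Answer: 99/2 ≈ 49.500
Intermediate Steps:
R(S) = -4 (R(S) = 4/(-2 + S/S) = 4/(-2 + 1) = 4/(-1) = 4*(-1) = -4)
s = 25/4 (s = 7 - 3/4 = 25/4 ≈ 6.2500)
w = -3/4 (w = (-3 - 4) + 25/4 = -7 + 25/4 = -3/4 ≈ -0.75000)
2 + (w - 4)*(-10) = 2 + (-3/4 - 4)*(-10) = 2 - 19/4*(-10) = 2 + 95/2 = 99/2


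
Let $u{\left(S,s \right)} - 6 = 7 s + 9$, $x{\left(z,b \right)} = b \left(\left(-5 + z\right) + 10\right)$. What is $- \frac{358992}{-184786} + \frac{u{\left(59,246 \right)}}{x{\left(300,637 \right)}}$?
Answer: $\frac{5004838143}{2564367715} \approx 1.9517$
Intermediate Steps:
$x{\left(z,b \right)} = b \left(5 + z\right)$
$u{\left(S,s \right)} = 15 + 7 s$ ($u{\left(S,s \right)} = 6 + \left(7 s + 9\right) = 6 + \left(9 + 7 s\right) = 15 + 7 s$)
$- \frac{358992}{-184786} + \frac{u{\left(59,246 \right)}}{x{\left(300,637 \right)}} = - \frac{358992}{-184786} + \frac{15 + 7 \cdot 246}{637 \left(5 + 300\right)} = \left(-358992\right) \left(- \frac{1}{184786}\right) + \frac{15 + 1722}{637 \cdot 305} = \frac{179496}{92393} + \frac{1737}{194285} = \frac{5004838143}{2564367715}$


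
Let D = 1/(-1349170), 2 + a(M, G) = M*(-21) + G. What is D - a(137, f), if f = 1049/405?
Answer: 314342038883/109282770 ≈ 2876.4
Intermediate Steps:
f = 1049/405 (f = 1049*(1/405) = 1049/405 ≈ 2.5901)
a(M, G) = -2 + G - 21*M (a(M, G) = -2 + (M*(-21) + G) = -2 + (-21*M + G) = -2 + (G - 21*M) = -2 + G - 21*M)
D = -1/1349170 ≈ -7.4120e-7
D - a(137, f) = -1/1349170 - (-2 + 1049/405 - 21*137) = -1/1349170 - (-2 + 1049/405 - 2877) = -1/1349170 - 1*(-1164946/405) = -1/1349170 + 1164946/405 = 314342038883/109282770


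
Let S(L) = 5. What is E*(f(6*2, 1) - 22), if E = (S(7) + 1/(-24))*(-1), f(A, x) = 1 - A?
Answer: 1309/8 ≈ 163.63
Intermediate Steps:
E = -119/24 (E = (5 + 1/(-24))*(-1) = (5 - 1/24)*(-1) = (119/24)*(-1) = -119/24 ≈ -4.9583)
E*(f(6*2, 1) - 22) = -119*((1 - 6*2) - 22)/24 = -119*((1 - 1*12) - 22)/24 = -119*((1 - 12) - 22)/24 = -119*(-11 - 22)/24 = -119/24*(-33) = 1309/8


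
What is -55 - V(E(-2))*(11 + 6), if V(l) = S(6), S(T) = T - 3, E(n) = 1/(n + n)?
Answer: -106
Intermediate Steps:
E(n) = 1/(2*n)
S(T) = -3 + T
V(l) = 3 (V(l) = -3 + 6 = 3)
-55 - V(E(-2))*(11 + 6) = -55 - 3*(11 + 6) = -55 - 3*17 = -55 - 1*51 = -55 - 51 = -106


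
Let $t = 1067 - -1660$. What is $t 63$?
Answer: $171801$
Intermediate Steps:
$t = 2727$ ($t = 1067 + 1660 = 2727$)
$t 63 = 2727 \cdot 63 = 171801$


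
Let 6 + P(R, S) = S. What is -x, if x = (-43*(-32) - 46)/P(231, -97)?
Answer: 1330/103 ≈ 12.913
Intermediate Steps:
P(R, S) = -6 + S
x = -1330/103 (x = (-43*(-32) - 46)/(-6 - 97) = (1376 - 46)/(-103) = 1330*(-1/103) = -1330/103 ≈ -12.913)
-x = -1*(-1330/103) = 1330/103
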